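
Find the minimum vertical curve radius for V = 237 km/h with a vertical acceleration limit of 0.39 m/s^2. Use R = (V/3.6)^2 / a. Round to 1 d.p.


Convert speed: V = 237 / 3.6 = 65.8333 m/s
V^2 = 4334.0278 m^2/s^2
R_v = 4334.0278 / 0.39
R_v = 11112.9 m

11112.9


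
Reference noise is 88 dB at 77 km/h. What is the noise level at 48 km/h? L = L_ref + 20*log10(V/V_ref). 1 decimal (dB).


V/V_ref = 48 / 77 = 0.623377
log10(0.623377) = -0.205249
20 * -0.205249 = -4.105
L = 88 + -4.105 = 83.9 dB

83.9


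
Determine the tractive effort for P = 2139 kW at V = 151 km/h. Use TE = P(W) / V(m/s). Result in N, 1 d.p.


Convert: P = 2139 kW = 2139000 W
V = 151 / 3.6 = 41.9444 m/s
TE = 2139000 / 41.9444
TE = 50996.0 N

50996.0


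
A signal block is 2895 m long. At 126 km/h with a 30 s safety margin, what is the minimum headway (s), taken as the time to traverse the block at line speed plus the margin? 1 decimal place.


V = 126 / 3.6 = 35.0 m/s
Block traversal time = 2895 / 35.0 = 82.7143 s
Headway = 82.7143 + 30
Headway = 112.7 s

112.7


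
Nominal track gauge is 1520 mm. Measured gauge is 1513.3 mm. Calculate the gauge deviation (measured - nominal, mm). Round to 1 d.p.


Deviation = measured - nominal
Deviation = 1513.3 - 1520
Deviation = -6.7 mm

-6.7


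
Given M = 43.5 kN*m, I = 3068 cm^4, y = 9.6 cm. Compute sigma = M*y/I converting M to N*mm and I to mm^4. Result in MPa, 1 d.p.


Convert units:
M = 43.5 kN*m = 43500000 N*mm
y = 9.6 cm = 96 mm
I = 3068 cm^4 = 30680000 mm^4
sigma = 43500000 * 96 / 30680000
sigma = 136.1 MPa

136.1


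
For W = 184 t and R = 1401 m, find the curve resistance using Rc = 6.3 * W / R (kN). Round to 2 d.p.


Rc = 6.3 * W / R
Rc = 6.3 * 184 / 1401
Rc = 1159.2 / 1401
Rc = 0.83 kN

0.83


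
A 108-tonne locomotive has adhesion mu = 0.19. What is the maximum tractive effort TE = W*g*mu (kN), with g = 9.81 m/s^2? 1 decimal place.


TE_max = W * g * mu
TE_max = 108 * 9.81 * 0.19
TE_max = 1059.48 * 0.19
TE_max = 201.3 kN

201.3


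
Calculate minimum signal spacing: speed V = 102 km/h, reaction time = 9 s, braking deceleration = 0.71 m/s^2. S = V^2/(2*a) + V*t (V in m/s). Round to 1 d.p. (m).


V = 102 / 3.6 = 28.3333 m/s
Braking distance = 28.3333^2 / (2*0.71) = 565.3365 m
Sighting distance = 28.3333 * 9 = 255.0 m
S = 565.3365 + 255.0 = 820.3 m

820.3


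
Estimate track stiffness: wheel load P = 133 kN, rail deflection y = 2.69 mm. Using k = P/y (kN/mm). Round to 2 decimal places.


Track stiffness k = P / y
k = 133 / 2.69
k = 49.44 kN/mm

49.44


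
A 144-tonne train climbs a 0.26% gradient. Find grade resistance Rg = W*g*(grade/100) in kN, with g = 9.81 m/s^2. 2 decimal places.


Rg = W * 9.81 * grade / 100
Rg = 144 * 9.81 * 0.26 / 100
Rg = 1412.64 * 0.0026
Rg = 3.67 kN

3.67


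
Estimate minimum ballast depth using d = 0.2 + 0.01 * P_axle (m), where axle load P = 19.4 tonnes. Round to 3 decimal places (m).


d = 0.2 + 0.01 * 19.4
d = 0.2 + 0.194
d = 0.394 m

0.394


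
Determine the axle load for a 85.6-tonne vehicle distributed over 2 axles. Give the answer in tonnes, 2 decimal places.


Load per axle = total weight / number of axles
Load = 85.6 / 2
Load = 42.80 tonnes

42.80


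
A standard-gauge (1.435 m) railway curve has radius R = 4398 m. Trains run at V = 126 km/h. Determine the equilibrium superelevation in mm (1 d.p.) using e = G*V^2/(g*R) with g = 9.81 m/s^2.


Convert speed: V = 126 / 3.6 = 35.0 m/s
Apply formula: e = 1.435 * 35.0^2 / (9.81 * 4398)
e = 1.435 * 1225.0 / 43144.38
e = 0.040744 m = 40.7 mm

40.7


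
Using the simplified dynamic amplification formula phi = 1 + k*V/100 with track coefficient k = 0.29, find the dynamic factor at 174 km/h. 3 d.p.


phi = 1 + k * V / 100
phi = 1 + 0.29 * 174 / 100
phi = 1 + 0.5046
phi = 1.505

1.505


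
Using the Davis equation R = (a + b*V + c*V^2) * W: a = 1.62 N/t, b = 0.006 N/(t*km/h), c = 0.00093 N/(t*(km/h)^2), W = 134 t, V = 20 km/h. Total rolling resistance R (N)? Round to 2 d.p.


b*V = 0.006 * 20 = 0.12
c*V^2 = 0.00093 * 400 = 0.372
R_per_t = 1.62 + 0.12 + 0.372 = 2.112 N/t
R_total = 2.112 * 134 = 283.01 N

283.01


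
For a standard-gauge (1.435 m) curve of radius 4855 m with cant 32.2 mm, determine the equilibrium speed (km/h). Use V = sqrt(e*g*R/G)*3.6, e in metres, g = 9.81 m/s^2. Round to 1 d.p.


Convert cant: e = 32.2 mm = 0.0322 m
V_ms = sqrt(0.0322 * 9.81 * 4855 / 1.435)
V_ms = sqrt(1068.715756) = 32.6912 m/s
V = 32.6912 * 3.6 = 117.7 km/h

117.7


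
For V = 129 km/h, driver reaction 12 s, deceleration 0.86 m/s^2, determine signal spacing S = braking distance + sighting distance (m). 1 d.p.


V = 129 / 3.6 = 35.8333 m/s
Braking distance = 35.8333^2 / (2*0.86) = 746.5278 m
Sighting distance = 35.8333 * 12 = 430.0 m
S = 746.5278 + 430.0 = 1176.5 m

1176.5


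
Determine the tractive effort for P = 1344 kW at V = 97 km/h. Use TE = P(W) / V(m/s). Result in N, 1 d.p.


Convert: P = 1344 kW = 1344000 W
V = 97 / 3.6 = 26.9444 m/s
TE = 1344000 / 26.9444
TE = 49880.4 N

49880.4


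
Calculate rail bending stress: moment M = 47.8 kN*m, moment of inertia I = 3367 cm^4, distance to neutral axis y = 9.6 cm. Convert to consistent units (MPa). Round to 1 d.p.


Convert units:
M = 47.8 kN*m = 47800000 N*mm
y = 9.6 cm = 96 mm
I = 3367 cm^4 = 33670000 mm^4
sigma = 47800000 * 96 / 33670000
sigma = 136.3 MPa

136.3


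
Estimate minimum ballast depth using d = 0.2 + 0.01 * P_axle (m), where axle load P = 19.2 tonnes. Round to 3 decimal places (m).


d = 0.2 + 0.01 * 19.2
d = 0.2 + 0.192
d = 0.392 m

0.392


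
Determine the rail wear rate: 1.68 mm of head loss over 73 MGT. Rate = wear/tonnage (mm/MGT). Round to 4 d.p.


Wear rate = total wear / cumulative tonnage
Rate = 1.68 / 73
Rate = 0.0230 mm/MGT

0.0230


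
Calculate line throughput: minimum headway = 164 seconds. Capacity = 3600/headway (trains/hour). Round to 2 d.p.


Capacity = 3600 / headway
Capacity = 3600 / 164
Capacity = 21.95 trains/hour

21.95


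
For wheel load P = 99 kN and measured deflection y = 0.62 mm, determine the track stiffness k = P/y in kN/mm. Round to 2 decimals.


Track stiffness k = P / y
k = 99 / 0.62
k = 159.68 kN/mm

159.68


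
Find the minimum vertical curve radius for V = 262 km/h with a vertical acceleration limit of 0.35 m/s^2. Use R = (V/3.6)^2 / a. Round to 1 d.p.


Convert speed: V = 262 / 3.6 = 72.7778 m/s
V^2 = 5296.6049 m^2/s^2
R_v = 5296.6049 / 0.35
R_v = 15133.2 m

15133.2


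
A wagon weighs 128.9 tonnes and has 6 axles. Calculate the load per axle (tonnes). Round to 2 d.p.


Load per axle = total weight / number of axles
Load = 128.9 / 6
Load = 21.48 tonnes

21.48


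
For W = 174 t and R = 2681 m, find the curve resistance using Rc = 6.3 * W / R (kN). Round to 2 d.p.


Rc = 6.3 * W / R
Rc = 6.3 * 174 / 2681
Rc = 1096.2 / 2681
Rc = 0.41 kN

0.41


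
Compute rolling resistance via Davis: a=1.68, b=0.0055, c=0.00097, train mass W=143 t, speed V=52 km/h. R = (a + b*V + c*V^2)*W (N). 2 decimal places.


b*V = 0.0055 * 52 = 0.286
c*V^2 = 0.00097 * 2704 = 2.62288
R_per_t = 1.68 + 0.286 + 2.62288 = 4.58888 N/t
R_total = 4.58888 * 143 = 656.21 N

656.21


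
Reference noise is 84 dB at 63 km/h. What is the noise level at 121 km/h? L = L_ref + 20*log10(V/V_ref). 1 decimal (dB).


V/V_ref = 121 / 63 = 1.920635
log10(1.920635) = 0.283445
20 * 0.283445 = 5.6689
L = 84 + 5.6689 = 89.7 dB

89.7


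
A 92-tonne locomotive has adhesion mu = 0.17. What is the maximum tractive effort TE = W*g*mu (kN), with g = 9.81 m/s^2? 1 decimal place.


TE_max = W * g * mu
TE_max = 92 * 9.81 * 0.17
TE_max = 902.52 * 0.17
TE_max = 153.4 kN

153.4


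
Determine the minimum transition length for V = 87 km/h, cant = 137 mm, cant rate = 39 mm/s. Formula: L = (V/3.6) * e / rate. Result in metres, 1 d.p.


Convert speed: V = 87 / 3.6 = 24.1667 m/s
L = 24.1667 * 137 / 39
L = 3310.8333 / 39
L = 84.9 m

84.9


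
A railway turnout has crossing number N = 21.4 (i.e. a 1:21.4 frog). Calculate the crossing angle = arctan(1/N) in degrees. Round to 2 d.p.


1/N = 1/21.4 = 0.046729
angle = arctan(0.046729) = 0.046695 rad
angle = 0.046695 * 180/pi = 2.68 degrees

2.68


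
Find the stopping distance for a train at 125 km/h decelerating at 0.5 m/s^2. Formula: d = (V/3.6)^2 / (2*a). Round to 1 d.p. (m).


Convert speed: V = 125 / 3.6 = 34.7222 m/s
V^2 = 1205.6327
d = 1205.6327 / (2 * 0.5)
d = 1205.6327 / 1.0
d = 1205.6 m

1205.6


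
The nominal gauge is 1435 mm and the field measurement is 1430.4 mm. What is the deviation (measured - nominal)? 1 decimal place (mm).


Deviation = measured - nominal
Deviation = 1430.4 - 1435
Deviation = -4.6 mm

-4.6


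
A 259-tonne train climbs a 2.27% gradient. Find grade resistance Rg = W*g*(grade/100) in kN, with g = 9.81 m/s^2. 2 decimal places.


Rg = W * 9.81 * grade / 100
Rg = 259 * 9.81 * 2.27 / 100
Rg = 2540.79 * 0.0227
Rg = 57.68 kN

57.68


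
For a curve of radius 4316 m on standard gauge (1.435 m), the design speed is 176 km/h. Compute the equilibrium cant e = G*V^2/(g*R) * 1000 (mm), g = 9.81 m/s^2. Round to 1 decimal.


Convert speed: V = 176 / 3.6 = 48.8889 m/s
Apply formula: e = 1.435 * 48.8889^2 / (9.81 * 4316)
e = 1.435 * 2390.1235 / 42339.96
e = 0.081007 m = 81.0 mm

81.0


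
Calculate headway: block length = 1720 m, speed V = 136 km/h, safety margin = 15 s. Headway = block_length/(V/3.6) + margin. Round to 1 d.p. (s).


V = 136 / 3.6 = 37.7778 m/s
Block traversal time = 1720 / 37.7778 = 45.5294 s
Headway = 45.5294 + 15
Headway = 60.5 s

60.5


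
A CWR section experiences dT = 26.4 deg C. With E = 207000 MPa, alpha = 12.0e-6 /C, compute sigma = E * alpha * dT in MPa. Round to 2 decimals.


sigma = E * alpha * dT
sigma = 207000 * 12.0e-6 * 26.4
sigma = 2.484 * 26.4
sigma = 65.58 MPa

65.58


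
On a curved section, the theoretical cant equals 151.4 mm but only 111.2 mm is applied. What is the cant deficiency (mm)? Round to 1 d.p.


Cant deficiency = equilibrium cant - actual cant
CD = 151.4 - 111.2
CD = 40.2 mm

40.2


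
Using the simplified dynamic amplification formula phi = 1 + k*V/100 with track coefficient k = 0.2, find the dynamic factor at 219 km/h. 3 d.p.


phi = 1 + k * V / 100
phi = 1 + 0.2 * 219 / 100
phi = 1 + 0.438
phi = 1.438

1.438


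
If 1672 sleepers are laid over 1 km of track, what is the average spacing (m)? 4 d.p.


Spacing = 1000 m / number of sleepers
Spacing = 1000 / 1672
Spacing = 0.5981 m

0.5981


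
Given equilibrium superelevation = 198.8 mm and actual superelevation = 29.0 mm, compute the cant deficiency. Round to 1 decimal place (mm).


Cant deficiency = equilibrium cant - actual cant
CD = 198.8 - 29.0
CD = 169.8 mm

169.8


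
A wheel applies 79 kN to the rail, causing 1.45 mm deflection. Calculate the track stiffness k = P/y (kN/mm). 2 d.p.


Track stiffness k = P / y
k = 79 / 1.45
k = 54.48 kN/mm

54.48


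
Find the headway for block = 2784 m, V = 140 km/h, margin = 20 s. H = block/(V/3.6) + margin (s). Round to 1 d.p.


V = 140 / 3.6 = 38.8889 m/s
Block traversal time = 2784 / 38.8889 = 71.5886 s
Headway = 71.5886 + 20
Headway = 91.6 s

91.6


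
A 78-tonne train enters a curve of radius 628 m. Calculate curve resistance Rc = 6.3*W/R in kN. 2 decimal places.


Rc = 6.3 * W / R
Rc = 6.3 * 78 / 628
Rc = 491.4 / 628
Rc = 0.78 kN

0.78


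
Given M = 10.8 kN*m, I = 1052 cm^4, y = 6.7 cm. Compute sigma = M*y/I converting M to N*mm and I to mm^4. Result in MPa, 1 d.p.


Convert units:
M = 10.8 kN*m = 10800000 N*mm
y = 6.7 cm = 67 mm
I = 1052 cm^4 = 10520000 mm^4
sigma = 10800000 * 67 / 10520000
sigma = 68.8 MPa

68.8


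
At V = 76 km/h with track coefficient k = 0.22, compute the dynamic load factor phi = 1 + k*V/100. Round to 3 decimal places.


phi = 1 + k * V / 100
phi = 1 + 0.22 * 76 / 100
phi = 1 + 0.1672
phi = 1.167

1.167


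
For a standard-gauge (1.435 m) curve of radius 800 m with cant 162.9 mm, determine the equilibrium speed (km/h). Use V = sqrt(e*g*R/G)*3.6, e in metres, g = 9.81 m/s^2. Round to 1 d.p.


Convert cant: e = 162.9 mm = 0.1629 m
V_ms = sqrt(0.1629 * 9.81 * 800 / 1.435)
V_ms = sqrt(890.898397) = 29.8479 m/s
V = 29.8479 * 3.6 = 107.5 km/h

107.5


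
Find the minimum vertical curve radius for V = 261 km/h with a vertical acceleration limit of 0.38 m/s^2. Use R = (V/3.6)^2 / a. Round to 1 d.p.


Convert speed: V = 261 / 3.6 = 72.5 m/s
V^2 = 5256.25 m^2/s^2
R_v = 5256.25 / 0.38
R_v = 13832.2 m

13832.2


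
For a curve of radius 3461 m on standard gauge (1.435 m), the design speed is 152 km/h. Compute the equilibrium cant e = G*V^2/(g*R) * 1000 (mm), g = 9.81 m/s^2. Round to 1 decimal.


Convert speed: V = 152 / 3.6 = 42.2222 m/s
Apply formula: e = 1.435 * 42.2222^2 / (9.81 * 3461)
e = 1.435 * 1782.716 / 33952.41
e = 0.075347 m = 75.3 mm

75.3


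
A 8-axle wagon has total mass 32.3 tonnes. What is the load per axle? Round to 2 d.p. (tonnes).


Load per axle = total weight / number of axles
Load = 32.3 / 8
Load = 4.04 tonnes

4.04


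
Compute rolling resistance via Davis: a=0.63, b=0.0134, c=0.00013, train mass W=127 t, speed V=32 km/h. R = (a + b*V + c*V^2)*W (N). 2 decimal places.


b*V = 0.0134 * 32 = 0.4288
c*V^2 = 0.00013 * 1024 = 0.13312
R_per_t = 0.63 + 0.4288 + 0.13312 = 1.19192 N/t
R_total = 1.19192 * 127 = 151.37 N

151.37


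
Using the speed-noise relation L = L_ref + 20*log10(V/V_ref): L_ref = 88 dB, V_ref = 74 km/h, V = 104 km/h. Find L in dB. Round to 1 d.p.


V/V_ref = 104 / 74 = 1.405405
log10(1.405405) = 0.147802
20 * 0.147802 = 2.956
L = 88 + 2.956 = 91.0 dB

91.0


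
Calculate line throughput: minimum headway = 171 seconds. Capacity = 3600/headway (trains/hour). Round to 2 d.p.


Capacity = 3600 / headway
Capacity = 3600 / 171
Capacity = 21.05 trains/hour

21.05


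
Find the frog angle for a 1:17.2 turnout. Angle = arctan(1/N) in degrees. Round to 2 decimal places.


1/N = 1/17.2 = 0.05814
angle = arctan(0.05814) = 0.058074 rad
angle = 0.058074 * 180/pi = 3.33 degrees

3.33


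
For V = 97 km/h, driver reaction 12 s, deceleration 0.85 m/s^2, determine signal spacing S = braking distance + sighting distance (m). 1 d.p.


V = 97 / 3.6 = 26.9444 m/s
Braking distance = 26.9444^2 / (2*0.85) = 427.0606 m
Sighting distance = 26.9444 * 12 = 323.3333 m
S = 427.0606 + 323.3333 = 750.4 m

750.4


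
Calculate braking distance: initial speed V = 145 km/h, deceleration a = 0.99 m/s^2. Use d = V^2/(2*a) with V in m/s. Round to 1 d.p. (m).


Convert speed: V = 145 / 3.6 = 40.2778 m/s
V^2 = 1622.2994
d = 1622.2994 / (2 * 0.99)
d = 1622.2994 / 1.98
d = 819.3 m

819.3


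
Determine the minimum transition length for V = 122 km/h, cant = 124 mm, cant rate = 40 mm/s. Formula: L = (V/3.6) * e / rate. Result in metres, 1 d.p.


Convert speed: V = 122 / 3.6 = 33.8889 m/s
L = 33.8889 * 124 / 40
L = 4202.2222 / 40
L = 105.1 m

105.1


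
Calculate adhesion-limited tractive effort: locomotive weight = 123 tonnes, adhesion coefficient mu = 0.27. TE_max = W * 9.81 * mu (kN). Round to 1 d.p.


TE_max = W * g * mu
TE_max = 123 * 9.81 * 0.27
TE_max = 1206.63 * 0.27
TE_max = 325.8 kN

325.8


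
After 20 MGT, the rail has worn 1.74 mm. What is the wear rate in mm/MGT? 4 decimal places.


Wear rate = total wear / cumulative tonnage
Rate = 1.74 / 20
Rate = 0.0870 mm/MGT

0.0870


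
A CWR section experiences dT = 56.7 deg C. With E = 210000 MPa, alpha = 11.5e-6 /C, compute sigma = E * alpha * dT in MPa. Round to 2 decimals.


sigma = E * alpha * dT
sigma = 210000 * 11.5e-6 * 56.7
sigma = 2.415 * 56.7
sigma = 136.93 MPa

136.93


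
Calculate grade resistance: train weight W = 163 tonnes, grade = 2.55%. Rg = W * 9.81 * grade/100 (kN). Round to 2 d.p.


Rg = W * 9.81 * grade / 100
Rg = 163 * 9.81 * 2.55 / 100
Rg = 1599.03 * 0.0255
Rg = 40.78 kN

40.78


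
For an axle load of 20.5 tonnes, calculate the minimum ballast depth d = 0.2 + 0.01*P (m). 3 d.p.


d = 0.2 + 0.01 * 20.5
d = 0.2 + 0.205
d = 0.405 m

0.405


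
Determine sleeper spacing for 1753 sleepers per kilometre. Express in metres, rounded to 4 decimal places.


Spacing = 1000 m / number of sleepers
Spacing = 1000 / 1753
Spacing = 0.5705 m

0.5705


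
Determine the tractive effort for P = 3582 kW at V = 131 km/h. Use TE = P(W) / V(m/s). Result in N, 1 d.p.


Convert: P = 3582 kW = 3582000 W
V = 131 / 3.6 = 36.3889 m/s
TE = 3582000 / 36.3889
TE = 98436.6 N

98436.6


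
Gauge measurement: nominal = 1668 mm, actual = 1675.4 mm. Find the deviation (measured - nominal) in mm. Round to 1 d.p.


Deviation = measured - nominal
Deviation = 1675.4 - 1668
Deviation = 7.4 mm

7.4


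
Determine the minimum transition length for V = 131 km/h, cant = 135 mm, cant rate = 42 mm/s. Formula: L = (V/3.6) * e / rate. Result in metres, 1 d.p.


Convert speed: V = 131 / 3.6 = 36.3889 m/s
L = 36.3889 * 135 / 42
L = 4912.5 / 42
L = 117.0 m

117.0


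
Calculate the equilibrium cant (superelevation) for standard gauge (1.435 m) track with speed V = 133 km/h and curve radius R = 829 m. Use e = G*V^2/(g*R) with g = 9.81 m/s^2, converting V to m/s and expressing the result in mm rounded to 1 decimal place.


Convert speed: V = 133 / 3.6 = 36.9444 m/s
Apply formula: e = 1.435 * 36.9444^2 / (9.81 * 829)
e = 1.435 * 1364.892 / 8132.49
e = 0.240839 m = 240.8 mm

240.8


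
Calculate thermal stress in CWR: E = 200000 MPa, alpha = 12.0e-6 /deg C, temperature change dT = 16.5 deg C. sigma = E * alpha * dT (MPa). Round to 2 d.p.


sigma = E * alpha * dT
sigma = 200000 * 12.0e-6 * 16.5
sigma = 2.4 * 16.5
sigma = 39.60 MPa

39.60


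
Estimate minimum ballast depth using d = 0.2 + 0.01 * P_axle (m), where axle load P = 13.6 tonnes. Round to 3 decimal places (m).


d = 0.2 + 0.01 * 13.6
d = 0.2 + 0.136
d = 0.336 m

0.336


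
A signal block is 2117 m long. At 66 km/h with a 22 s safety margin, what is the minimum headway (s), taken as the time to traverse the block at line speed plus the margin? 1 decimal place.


V = 66 / 3.6 = 18.3333 m/s
Block traversal time = 2117 / 18.3333 = 115.4727 s
Headway = 115.4727 + 22
Headway = 137.5 s

137.5


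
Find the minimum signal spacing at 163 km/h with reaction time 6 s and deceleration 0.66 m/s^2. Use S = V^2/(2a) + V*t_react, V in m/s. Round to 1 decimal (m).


V = 163 / 3.6 = 45.2778 m/s
Braking distance = 45.2778^2 / (2*0.66) = 1553.0888 m
Sighting distance = 45.2778 * 6 = 271.6667 m
S = 1553.0888 + 271.6667 = 1824.8 m

1824.8


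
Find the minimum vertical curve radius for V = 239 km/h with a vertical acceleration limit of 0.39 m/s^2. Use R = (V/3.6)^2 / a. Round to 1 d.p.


Convert speed: V = 239 / 3.6 = 66.3889 m/s
V^2 = 4407.4846 m^2/s^2
R_v = 4407.4846 / 0.39
R_v = 11301.2 m

11301.2


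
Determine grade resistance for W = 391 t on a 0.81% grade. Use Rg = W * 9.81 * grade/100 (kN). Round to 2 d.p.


Rg = W * 9.81 * grade / 100
Rg = 391 * 9.81 * 0.81 / 100
Rg = 3835.71 * 0.0081
Rg = 31.07 kN

31.07


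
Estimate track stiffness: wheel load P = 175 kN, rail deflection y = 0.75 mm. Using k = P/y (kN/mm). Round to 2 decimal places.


Track stiffness k = P / y
k = 175 / 0.75
k = 233.33 kN/mm

233.33


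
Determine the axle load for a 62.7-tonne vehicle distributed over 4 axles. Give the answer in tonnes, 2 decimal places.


Load per axle = total weight / number of axles
Load = 62.7 / 4
Load = 15.68 tonnes

15.68


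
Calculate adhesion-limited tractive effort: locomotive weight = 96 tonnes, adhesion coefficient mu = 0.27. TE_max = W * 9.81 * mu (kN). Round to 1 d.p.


TE_max = W * g * mu
TE_max = 96 * 9.81 * 0.27
TE_max = 941.76 * 0.27
TE_max = 254.3 kN

254.3


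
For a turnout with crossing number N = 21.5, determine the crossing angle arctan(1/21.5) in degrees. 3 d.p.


1/N = 1/21.5 = 0.046512
angle = arctan(0.046512) = 0.046478 rad
angle = 0.046478 * 180/pi = 2.663 degrees

2.663


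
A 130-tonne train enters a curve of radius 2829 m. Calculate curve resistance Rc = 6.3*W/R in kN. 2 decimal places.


Rc = 6.3 * W / R
Rc = 6.3 * 130 / 2829
Rc = 819.0 / 2829
Rc = 0.29 kN

0.29


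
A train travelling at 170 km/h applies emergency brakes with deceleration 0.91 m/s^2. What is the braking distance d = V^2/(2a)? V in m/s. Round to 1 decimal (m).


Convert speed: V = 170 / 3.6 = 47.2222 m/s
V^2 = 2229.9383
d = 2229.9383 / (2 * 0.91)
d = 2229.9383 / 1.82
d = 1225.2 m

1225.2


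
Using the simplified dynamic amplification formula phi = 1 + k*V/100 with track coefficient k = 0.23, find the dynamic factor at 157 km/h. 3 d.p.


phi = 1 + k * V / 100
phi = 1 + 0.23 * 157 / 100
phi = 1 + 0.3611
phi = 1.361

1.361


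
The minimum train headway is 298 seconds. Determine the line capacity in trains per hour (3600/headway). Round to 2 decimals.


Capacity = 3600 / headway
Capacity = 3600 / 298
Capacity = 12.08 trains/hour

12.08


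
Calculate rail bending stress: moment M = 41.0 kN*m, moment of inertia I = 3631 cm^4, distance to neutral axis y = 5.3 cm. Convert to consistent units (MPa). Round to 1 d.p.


Convert units:
M = 41.0 kN*m = 41000000 N*mm
y = 5.3 cm = 53 mm
I = 3631 cm^4 = 36310000 mm^4
sigma = 41000000 * 53 / 36310000
sigma = 59.8 MPa

59.8


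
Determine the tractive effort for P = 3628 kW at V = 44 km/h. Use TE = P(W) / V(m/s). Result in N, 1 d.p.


Convert: P = 3628 kW = 3628000 W
V = 44 / 3.6 = 12.2222 m/s
TE = 3628000 / 12.2222
TE = 296836.4 N

296836.4


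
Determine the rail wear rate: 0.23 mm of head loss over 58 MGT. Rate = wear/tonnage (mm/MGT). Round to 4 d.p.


Wear rate = total wear / cumulative tonnage
Rate = 0.23 / 58
Rate = 0.0040 mm/MGT

0.0040


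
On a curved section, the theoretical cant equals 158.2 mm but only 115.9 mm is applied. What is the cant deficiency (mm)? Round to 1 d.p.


Cant deficiency = equilibrium cant - actual cant
CD = 158.2 - 115.9
CD = 42.3 mm

42.3


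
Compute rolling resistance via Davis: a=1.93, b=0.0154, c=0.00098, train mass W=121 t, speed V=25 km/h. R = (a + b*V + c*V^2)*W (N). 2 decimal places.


b*V = 0.0154 * 25 = 0.385
c*V^2 = 0.00098 * 625 = 0.6125
R_per_t = 1.93 + 0.385 + 0.6125 = 2.9275 N/t
R_total = 2.9275 * 121 = 354.23 N

354.23


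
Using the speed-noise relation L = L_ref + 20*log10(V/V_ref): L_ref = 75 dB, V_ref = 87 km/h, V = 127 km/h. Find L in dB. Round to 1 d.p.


V/V_ref = 127 / 87 = 1.45977
log10(1.45977) = 0.164284
20 * 0.164284 = 3.2857
L = 75 + 3.2857 = 78.3 dB

78.3


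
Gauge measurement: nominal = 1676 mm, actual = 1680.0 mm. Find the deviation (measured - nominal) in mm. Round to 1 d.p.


Deviation = measured - nominal
Deviation = 1680.0 - 1676
Deviation = 4.0 mm

4.0


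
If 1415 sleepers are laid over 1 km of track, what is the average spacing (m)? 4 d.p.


Spacing = 1000 m / number of sleepers
Spacing = 1000 / 1415
Spacing = 0.7067 m

0.7067


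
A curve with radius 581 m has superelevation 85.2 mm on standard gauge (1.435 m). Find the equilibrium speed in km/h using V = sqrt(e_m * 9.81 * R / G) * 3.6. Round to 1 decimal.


Convert cant: e = 85.2 mm = 0.0852 m
V_ms = sqrt(0.0852 * 9.81 * 581 / 1.435)
V_ms = sqrt(338.401932) = 18.3957 m/s
V = 18.3957 * 3.6 = 66.2 km/h

66.2


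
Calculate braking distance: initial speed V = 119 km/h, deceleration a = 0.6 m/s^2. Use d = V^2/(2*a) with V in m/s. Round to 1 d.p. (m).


Convert speed: V = 119 / 3.6 = 33.0556 m/s
V^2 = 1092.6698
d = 1092.6698 / (2 * 0.6)
d = 1092.6698 / 1.2
d = 910.6 m

910.6


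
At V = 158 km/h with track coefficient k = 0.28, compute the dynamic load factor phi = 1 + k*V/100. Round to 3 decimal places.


phi = 1 + k * V / 100
phi = 1 + 0.28 * 158 / 100
phi = 1 + 0.4424
phi = 1.442

1.442


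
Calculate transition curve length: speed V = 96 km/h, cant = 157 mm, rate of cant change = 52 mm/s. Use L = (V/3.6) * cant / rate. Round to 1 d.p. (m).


Convert speed: V = 96 / 3.6 = 26.6667 m/s
L = 26.6667 * 157 / 52
L = 4186.6667 / 52
L = 80.5 m

80.5


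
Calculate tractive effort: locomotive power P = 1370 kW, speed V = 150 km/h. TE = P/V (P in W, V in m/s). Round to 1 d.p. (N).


Convert: P = 1370 kW = 1370000 W
V = 150 / 3.6 = 41.6667 m/s
TE = 1370000 / 41.6667
TE = 32880.0 N

32880.0


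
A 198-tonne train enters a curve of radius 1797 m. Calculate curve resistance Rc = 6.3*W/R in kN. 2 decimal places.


Rc = 6.3 * W / R
Rc = 6.3 * 198 / 1797
Rc = 1247.4 / 1797
Rc = 0.69 kN

0.69


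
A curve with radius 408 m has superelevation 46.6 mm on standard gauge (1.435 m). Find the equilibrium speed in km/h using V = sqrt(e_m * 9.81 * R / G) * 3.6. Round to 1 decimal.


Convert cant: e = 46.6 mm = 0.0466 m
V_ms = sqrt(0.0466 * 9.81 * 408 / 1.435)
V_ms = sqrt(129.976006) = 11.4007 m/s
V = 11.4007 * 3.6 = 41.0 km/h

41.0


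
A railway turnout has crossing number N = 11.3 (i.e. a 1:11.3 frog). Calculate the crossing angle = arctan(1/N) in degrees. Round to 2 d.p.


1/N = 1/11.3 = 0.088496
angle = arctan(0.088496) = 0.088266 rad
angle = 0.088266 * 180/pi = 5.06 degrees

5.06


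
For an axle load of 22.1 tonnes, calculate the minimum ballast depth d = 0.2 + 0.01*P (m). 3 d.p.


d = 0.2 + 0.01 * 22.1
d = 0.2 + 0.221
d = 0.421 m

0.421


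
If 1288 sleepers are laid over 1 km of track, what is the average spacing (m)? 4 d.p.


Spacing = 1000 m / number of sleepers
Spacing = 1000 / 1288
Spacing = 0.7764 m

0.7764


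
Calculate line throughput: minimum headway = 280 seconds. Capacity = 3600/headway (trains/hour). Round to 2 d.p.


Capacity = 3600 / headway
Capacity = 3600 / 280
Capacity = 12.86 trains/hour

12.86


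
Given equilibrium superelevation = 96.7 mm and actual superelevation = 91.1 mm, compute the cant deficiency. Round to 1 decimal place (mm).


Cant deficiency = equilibrium cant - actual cant
CD = 96.7 - 91.1
CD = 5.6 mm

5.6


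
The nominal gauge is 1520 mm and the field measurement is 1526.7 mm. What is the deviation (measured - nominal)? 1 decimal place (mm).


Deviation = measured - nominal
Deviation = 1526.7 - 1520
Deviation = 6.7 mm

6.7


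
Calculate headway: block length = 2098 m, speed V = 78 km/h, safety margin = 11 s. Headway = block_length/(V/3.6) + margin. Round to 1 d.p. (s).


V = 78 / 3.6 = 21.6667 m/s
Block traversal time = 2098 / 21.6667 = 96.8308 s
Headway = 96.8308 + 11
Headway = 107.8 s

107.8


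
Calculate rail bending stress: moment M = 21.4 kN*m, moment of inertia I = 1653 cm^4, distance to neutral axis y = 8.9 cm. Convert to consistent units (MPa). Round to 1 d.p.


Convert units:
M = 21.4 kN*m = 21400000 N*mm
y = 8.9 cm = 89 mm
I = 1653 cm^4 = 16530000 mm^4
sigma = 21400000 * 89 / 16530000
sigma = 115.2 MPa

115.2


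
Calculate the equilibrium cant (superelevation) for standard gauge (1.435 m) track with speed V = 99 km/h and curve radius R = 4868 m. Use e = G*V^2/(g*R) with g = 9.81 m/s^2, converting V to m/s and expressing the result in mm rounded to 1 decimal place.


Convert speed: V = 99 / 3.6 = 27.5 m/s
Apply formula: e = 1.435 * 27.5^2 / (9.81 * 4868)
e = 1.435 * 756.25 / 47755.08
e = 0.022725 m = 22.7 mm

22.7


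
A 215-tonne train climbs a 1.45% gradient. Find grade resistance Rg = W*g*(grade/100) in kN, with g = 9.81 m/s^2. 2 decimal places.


Rg = W * 9.81 * grade / 100
Rg = 215 * 9.81 * 1.45 / 100
Rg = 2109.15 * 0.0145
Rg = 30.58 kN

30.58


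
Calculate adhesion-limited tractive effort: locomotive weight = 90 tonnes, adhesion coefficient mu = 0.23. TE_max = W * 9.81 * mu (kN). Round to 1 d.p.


TE_max = W * g * mu
TE_max = 90 * 9.81 * 0.23
TE_max = 882.9 * 0.23
TE_max = 203.1 kN

203.1


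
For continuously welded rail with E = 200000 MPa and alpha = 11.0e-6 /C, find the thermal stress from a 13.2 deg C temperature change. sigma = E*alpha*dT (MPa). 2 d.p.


sigma = E * alpha * dT
sigma = 200000 * 11.0e-6 * 13.2
sigma = 2.2 * 13.2
sigma = 29.04 MPa

29.04


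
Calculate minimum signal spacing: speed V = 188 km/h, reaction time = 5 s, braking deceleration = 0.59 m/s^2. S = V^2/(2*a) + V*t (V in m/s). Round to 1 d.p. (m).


V = 188 / 3.6 = 52.2222 m/s
Braking distance = 52.2222^2 / (2*0.59) = 2311.153 m
Sighting distance = 52.2222 * 5 = 261.1111 m
S = 2311.153 + 261.1111 = 2572.3 m

2572.3


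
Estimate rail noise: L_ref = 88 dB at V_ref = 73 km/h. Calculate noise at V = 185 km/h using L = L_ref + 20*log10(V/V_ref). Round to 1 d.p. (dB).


V/V_ref = 185 / 73 = 2.534247
log10(2.534247) = 0.403849
20 * 0.403849 = 8.077
L = 88 + 8.077 = 96.1 dB

96.1


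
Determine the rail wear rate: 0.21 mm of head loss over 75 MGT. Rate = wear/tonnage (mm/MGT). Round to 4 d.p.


Wear rate = total wear / cumulative tonnage
Rate = 0.21 / 75
Rate = 0.0028 mm/MGT

0.0028


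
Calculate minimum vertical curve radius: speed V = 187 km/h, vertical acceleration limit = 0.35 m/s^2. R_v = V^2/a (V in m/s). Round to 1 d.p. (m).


Convert speed: V = 187 / 3.6 = 51.9444 m/s
V^2 = 2698.2253 m^2/s^2
R_v = 2698.2253 / 0.35
R_v = 7709.2 m

7709.2


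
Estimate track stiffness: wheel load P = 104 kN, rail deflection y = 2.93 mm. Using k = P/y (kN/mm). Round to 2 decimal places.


Track stiffness k = P / y
k = 104 / 2.93
k = 35.49 kN/mm

35.49


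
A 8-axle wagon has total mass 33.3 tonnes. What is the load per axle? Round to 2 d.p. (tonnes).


Load per axle = total weight / number of axles
Load = 33.3 / 8
Load = 4.16 tonnes

4.16


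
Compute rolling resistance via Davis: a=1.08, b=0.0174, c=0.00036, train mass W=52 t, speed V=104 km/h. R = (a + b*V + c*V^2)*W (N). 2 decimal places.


b*V = 0.0174 * 104 = 1.8096
c*V^2 = 0.00036 * 10816 = 3.89376
R_per_t = 1.08 + 1.8096 + 3.89376 = 6.78336 N/t
R_total = 6.78336 * 52 = 352.73 N

352.73


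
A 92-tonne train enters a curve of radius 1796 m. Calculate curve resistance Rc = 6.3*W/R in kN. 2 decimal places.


Rc = 6.3 * W / R
Rc = 6.3 * 92 / 1796
Rc = 579.6 / 1796
Rc = 0.32 kN

0.32


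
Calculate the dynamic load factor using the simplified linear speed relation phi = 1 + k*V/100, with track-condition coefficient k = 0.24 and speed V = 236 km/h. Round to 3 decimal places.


phi = 1 + k * V / 100
phi = 1 + 0.24 * 236 / 100
phi = 1 + 0.5664
phi = 1.566

1.566


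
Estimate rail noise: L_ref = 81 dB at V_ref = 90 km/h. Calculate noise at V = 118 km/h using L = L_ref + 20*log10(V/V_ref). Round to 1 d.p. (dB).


V/V_ref = 118 / 90 = 1.311111
log10(1.311111) = 0.117639
20 * 0.117639 = 2.3528
L = 81 + 2.3528 = 83.4 dB

83.4


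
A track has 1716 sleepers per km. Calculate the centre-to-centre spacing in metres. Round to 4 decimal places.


Spacing = 1000 m / number of sleepers
Spacing = 1000 / 1716
Spacing = 0.5828 m

0.5828


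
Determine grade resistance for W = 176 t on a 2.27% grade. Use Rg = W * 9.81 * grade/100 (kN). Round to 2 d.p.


Rg = W * 9.81 * grade / 100
Rg = 176 * 9.81 * 2.27 / 100
Rg = 1726.56 * 0.0227
Rg = 39.19 kN

39.19


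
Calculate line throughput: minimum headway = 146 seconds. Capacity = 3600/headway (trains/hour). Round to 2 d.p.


Capacity = 3600 / headway
Capacity = 3600 / 146
Capacity = 24.66 trains/hour

24.66


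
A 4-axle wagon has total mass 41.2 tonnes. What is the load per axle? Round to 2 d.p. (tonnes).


Load per axle = total weight / number of axles
Load = 41.2 / 4
Load = 10.30 tonnes

10.30


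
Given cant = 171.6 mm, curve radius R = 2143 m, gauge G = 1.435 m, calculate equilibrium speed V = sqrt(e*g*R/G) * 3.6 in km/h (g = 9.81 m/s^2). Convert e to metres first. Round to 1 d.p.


Convert cant: e = 171.6 mm = 0.1716 m
V_ms = sqrt(0.1716 * 9.81 * 2143 / 1.435)
V_ms = sqrt(2513.949567) = 50.1393 m/s
V = 50.1393 * 3.6 = 180.5 km/h

180.5


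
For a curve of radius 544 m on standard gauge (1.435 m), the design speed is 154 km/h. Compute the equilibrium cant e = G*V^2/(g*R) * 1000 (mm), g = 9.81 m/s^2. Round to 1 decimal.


Convert speed: V = 154 / 3.6 = 42.7778 m/s
Apply formula: e = 1.435 * 42.7778^2 / (9.81 * 544)
e = 1.435 * 1829.9383 / 5336.64
e = 0.492063 m = 492.1 mm

492.1


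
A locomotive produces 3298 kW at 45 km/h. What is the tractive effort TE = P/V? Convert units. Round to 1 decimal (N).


Convert: P = 3298 kW = 3298000 W
V = 45 / 3.6 = 12.5 m/s
TE = 3298000 / 12.5
TE = 263840.0 N

263840.0


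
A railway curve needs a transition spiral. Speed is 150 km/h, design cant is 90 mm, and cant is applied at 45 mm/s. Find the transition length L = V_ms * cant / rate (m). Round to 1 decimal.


Convert speed: V = 150 / 3.6 = 41.6667 m/s
L = 41.6667 * 90 / 45
L = 3750.0 / 45
L = 83.3 m

83.3


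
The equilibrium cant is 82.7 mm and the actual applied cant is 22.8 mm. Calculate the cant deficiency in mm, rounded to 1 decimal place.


Cant deficiency = equilibrium cant - actual cant
CD = 82.7 - 22.8
CD = 59.9 mm

59.9


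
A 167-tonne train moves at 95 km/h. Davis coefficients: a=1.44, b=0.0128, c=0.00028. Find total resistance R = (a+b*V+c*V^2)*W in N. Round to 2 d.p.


b*V = 0.0128 * 95 = 1.216
c*V^2 = 0.00028 * 9025 = 2.527
R_per_t = 1.44 + 1.216 + 2.527 = 5.183 N/t
R_total = 5.183 * 167 = 865.56 N

865.56


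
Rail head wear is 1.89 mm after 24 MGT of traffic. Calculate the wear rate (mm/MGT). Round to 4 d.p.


Wear rate = total wear / cumulative tonnage
Rate = 1.89 / 24
Rate = 0.0788 mm/MGT

0.0788


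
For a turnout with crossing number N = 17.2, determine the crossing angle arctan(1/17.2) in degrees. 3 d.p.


1/N = 1/17.2 = 0.05814
angle = arctan(0.05814) = 0.058074 rad
angle = 0.058074 * 180/pi = 3.327 degrees

3.327


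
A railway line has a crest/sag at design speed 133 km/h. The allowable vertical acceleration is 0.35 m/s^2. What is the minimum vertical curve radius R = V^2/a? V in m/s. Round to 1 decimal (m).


Convert speed: V = 133 / 3.6 = 36.9444 m/s
V^2 = 1364.892 m^2/s^2
R_v = 1364.892 / 0.35
R_v = 3899.7 m

3899.7


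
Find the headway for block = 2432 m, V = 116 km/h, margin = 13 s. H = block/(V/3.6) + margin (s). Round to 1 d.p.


V = 116 / 3.6 = 32.2222 m/s
Block traversal time = 2432 / 32.2222 = 75.4759 s
Headway = 75.4759 + 13
Headway = 88.5 s

88.5


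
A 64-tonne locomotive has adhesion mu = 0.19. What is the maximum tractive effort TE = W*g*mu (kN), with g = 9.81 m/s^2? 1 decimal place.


TE_max = W * g * mu
TE_max = 64 * 9.81 * 0.19
TE_max = 627.84 * 0.19
TE_max = 119.3 kN

119.3


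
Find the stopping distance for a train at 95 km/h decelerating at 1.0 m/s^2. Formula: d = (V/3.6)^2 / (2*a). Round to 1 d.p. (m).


Convert speed: V = 95 / 3.6 = 26.3889 m/s
V^2 = 696.3735
d = 696.3735 / (2 * 1.0)
d = 696.3735 / 2.0
d = 348.2 m

348.2


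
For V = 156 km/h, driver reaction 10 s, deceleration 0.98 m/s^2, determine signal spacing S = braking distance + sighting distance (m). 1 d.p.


V = 156 / 3.6 = 43.3333 m/s
Braking distance = 43.3333^2 / (2*0.98) = 958.0499 m
Sighting distance = 43.3333 * 10 = 433.3333 m
S = 958.0499 + 433.3333 = 1391.4 m

1391.4


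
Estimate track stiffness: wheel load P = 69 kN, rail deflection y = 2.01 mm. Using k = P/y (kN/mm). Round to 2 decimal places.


Track stiffness k = P / y
k = 69 / 2.01
k = 34.33 kN/mm

34.33


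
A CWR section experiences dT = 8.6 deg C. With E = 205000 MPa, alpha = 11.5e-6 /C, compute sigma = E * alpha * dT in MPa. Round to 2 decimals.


sigma = E * alpha * dT
sigma = 205000 * 11.5e-6 * 8.6
sigma = 2.3575 * 8.6
sigma = 20.27 MPa

20.27


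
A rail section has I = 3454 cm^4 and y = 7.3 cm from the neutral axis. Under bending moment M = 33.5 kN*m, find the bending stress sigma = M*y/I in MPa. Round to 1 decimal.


Convert units:
M = 33.5 kN*m = 33500000 N*mm
y = 7.3 cm = 73 mm
I = 3454 cm^4 = 34540000 mm^4
sigma = 33500000 * 73 / 34540000
sigma = 70.8 MPa

70.8


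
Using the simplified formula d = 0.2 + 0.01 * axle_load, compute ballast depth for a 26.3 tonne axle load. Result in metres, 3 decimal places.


d = 0.2 + 0.01 * 26.3
d = 0.2 + 0.263
d = 0.463 m

0.463


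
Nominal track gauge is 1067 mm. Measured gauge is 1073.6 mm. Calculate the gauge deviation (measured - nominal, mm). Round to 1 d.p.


Deviation = measured - nominal
Deviation = 1073.6 - 1067
Deviation = 6.6 mm

6.6


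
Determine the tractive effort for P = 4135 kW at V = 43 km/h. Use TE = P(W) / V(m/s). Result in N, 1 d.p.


Convert: P = 4135 kW = 4135000 W
V = 43 / 3.6 = 11.9444 m/s
TE = 4135000 / 11.9444
TE = 346186.0 N

346186.0


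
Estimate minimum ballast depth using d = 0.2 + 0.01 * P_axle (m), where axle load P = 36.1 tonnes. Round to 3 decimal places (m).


d = 0.2 + 0.01 * 36.1
d = 0.2 + 0.361
d = 0.561 m

0.561


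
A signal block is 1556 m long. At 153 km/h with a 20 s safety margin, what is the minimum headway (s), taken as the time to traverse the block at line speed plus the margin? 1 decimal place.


V = 153 / 3.6 = 42.5 m/s
Block traversal time = 1556 / 42.5 = 36.6118 s
Headway = 36.6118 + 20
Headway = 56.6 s

56.6


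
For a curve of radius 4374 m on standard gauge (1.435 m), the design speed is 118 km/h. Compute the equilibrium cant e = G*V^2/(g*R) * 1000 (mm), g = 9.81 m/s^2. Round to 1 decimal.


Convert speed: V = 118 / 3.6 = 32.7778 m/s
Apply formula: e = 1.435 * 32.7778^2 / (9.81 * 4374)
e = 1.435 * 1074.3827 / 42908.94
e = 0.03593 m = 35.9 mm

35.9


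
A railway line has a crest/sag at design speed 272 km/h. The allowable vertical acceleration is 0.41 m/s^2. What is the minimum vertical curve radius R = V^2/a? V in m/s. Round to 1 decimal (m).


Convert speed: V = 272 / 3.6 = 75.5556 m/s
V^2 = 5708.642 m^2/s^2
R_v = 5708.642 / 0.41
R_v = 13923.5 m

13923.5


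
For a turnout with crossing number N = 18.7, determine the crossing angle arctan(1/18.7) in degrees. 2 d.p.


1/N = 1/18.7 = 0.053476
angle = arctan(0.053476) = 0.053425 rad
angle = 0.053425 * 180/pi = 3.06 degrees

3.06


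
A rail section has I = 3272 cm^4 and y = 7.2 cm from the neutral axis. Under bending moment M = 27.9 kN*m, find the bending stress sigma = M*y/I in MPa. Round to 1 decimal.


Convert units:
M = 27.9 kN*m = 27900000 N*mm
y = 7.2 cm = 72 mm
I = 3272 cm^4 = 32720000 mm^4
sigma = 27900000 * 72 / 32720000
sigma = 61.4 MPa

61.4


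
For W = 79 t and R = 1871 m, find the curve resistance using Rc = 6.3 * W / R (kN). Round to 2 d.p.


Rc = 6.3 * W / R
Rc = 6.3 * 79 / 1871
Rc = 497.7 / 1871
Rc = 0.27 kN

0.27


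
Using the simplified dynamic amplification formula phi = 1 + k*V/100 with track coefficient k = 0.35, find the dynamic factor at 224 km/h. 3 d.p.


phi = 1 + k * V / 100
phi = 1 + 0.35 * 224 / 100
phi = 1 + 0.784
phi = 1.784

1.784


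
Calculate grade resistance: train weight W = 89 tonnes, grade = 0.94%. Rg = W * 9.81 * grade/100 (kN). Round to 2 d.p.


Rg = W * 9.81 * grade / 100
Rg = 89 * 9.81 * 0.94 / 100
Rg = 873.09 * 0.0094
Rg = 8.21 kN

8.21


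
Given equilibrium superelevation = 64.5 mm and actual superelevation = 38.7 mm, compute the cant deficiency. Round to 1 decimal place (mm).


Cant deficiency = equilibrium cant - actual cant
CD = 64.5 - 38.7
CD = 25.8 mm

25.8


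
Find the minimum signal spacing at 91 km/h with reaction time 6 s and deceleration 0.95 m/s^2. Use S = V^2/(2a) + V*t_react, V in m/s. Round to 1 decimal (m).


V = 91 / 3.6 = 25.2778 m/s
Braking distance = 25.2778^2 / (2*0.95) = 336.2979 m
Sighting distance = 25.2778 * 6 = 151.6667 m
S = 336.2979 + 151.6667 = 488.0 m

488.0


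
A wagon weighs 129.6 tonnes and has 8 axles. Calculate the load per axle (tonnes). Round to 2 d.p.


Load per axle = total weight / number of axles
Load = 129.6 / 8
Load = 16.20 tonnes

16.20


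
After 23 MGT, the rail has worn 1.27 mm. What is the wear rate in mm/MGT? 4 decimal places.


Wear rate = total wear / cumulative tonnage
Rate = 1.27 / 23
Rate = 0.0552 mm/MGT

0.0552
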